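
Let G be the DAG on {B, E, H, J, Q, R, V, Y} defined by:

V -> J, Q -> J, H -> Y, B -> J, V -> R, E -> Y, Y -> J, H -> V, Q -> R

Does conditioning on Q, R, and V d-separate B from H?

There are 3 undirected paths between B and H; checking each against the conditioning set {Q, R, V}:
  1. B → J ← Q → R ← V ← H — J:collider[blocks]; Q:fork[blocks]; R:collider[open]; V:chain[blocks] ⇒ blocked
  2. B → J ← V ← H — J:collider[blocks]; V:chain[blocks] ⇒ blocked
  3. B → J ← Y ← H — J:collider[blocks]; Y:chain[open] ⇒ blocked
Since every path is blocked, d-separation holds.

Yes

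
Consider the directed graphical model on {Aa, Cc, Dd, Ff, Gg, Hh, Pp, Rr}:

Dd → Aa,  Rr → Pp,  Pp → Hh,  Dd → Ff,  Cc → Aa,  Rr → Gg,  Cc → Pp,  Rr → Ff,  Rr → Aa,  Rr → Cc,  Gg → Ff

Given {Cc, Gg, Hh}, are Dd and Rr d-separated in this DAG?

Enumerating the 5 paths from Dd to Rr and testing each for blocking by {Cc, Gg, Hh}:
  1. Dd → Aa ← Rr — Aa:collider[blocks] ⇒ blocked
  2. Dd → Aa ← Cc → Pp ← Rr — Aa:collider[blocks]; Cc:fork[blocks]; Pp:collider[open] ⇒ blocked
  3. Dd → Aa ← Cc ← Rr — Aa:collider[blocks]; Cc:chain[blocks] ⇒ blocked
  4. Dd → Ff ← Rr — Ff:collider[blocks] ⇒ blocked
  5. Dd → Ff ← Gg ← Rr — Ff:collider[blocks]; Gg:chain[blocks] ⇒ blocked
Every path is blocked, so Dd and Rr are d-separated given {Cc, Gg, Hh}.

Yes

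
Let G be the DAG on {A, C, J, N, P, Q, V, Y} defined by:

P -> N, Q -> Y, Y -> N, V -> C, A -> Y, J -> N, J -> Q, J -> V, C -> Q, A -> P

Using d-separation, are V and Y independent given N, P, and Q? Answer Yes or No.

Enumerating the 6 paths from V to Y and testing each for blocking by {N, P, Q}:
Path 1: V → C → Q → Y
  Q is a chain here and Q is conditioned on, so the path is blocked at Q.
Path 2: V → C → Q ← J → N ← Y
  C is a chain and C is not conditioned on; Q is a collider and Q is conditioned on, which opens it; J is a fork and J is not conditioned on; N is a collider and N is conditioned on, which opens it — no node blocks this path, so it is active.
Path 3: V → C → Q ← J → N ← P ← A → Y
  P is a chain here and P is conditioned on, so the path is blocked at P.
Path 4: V ← J → Q → Y
  Q is a chain here and Q is conditioned on, so the path is blocked at Q.
Path 5: V ← J → N ← Y
  J is a fork and J is not conditioned on; N is a collider and N is conditioned on, which opens it — no node blocks this path, so it is active.
Path 6: V ← J → N ← P ← A → Y
  P is a chain here and P is conditioned on, so the path is blocked at P.
Since the path V → C → Q ← J → N ← Y is active, V and Y are not d-separated given {N, P, Q}.

No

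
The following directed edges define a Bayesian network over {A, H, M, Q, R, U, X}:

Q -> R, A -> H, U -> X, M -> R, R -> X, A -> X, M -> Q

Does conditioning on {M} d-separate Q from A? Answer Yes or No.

Yes

2 paths connect Q and A; each must be blocked for d-separation to hold:
  1. Q → R → X ← A — R:chain[open]; X:collider[blocks] ⇒ blocked
  2. Q ← M → R → X ← A — M:fork[blocks]; R:chain[open]; X:collider[blocks] ⇒ blocked
Every path is blocked, so Q and A are d-separated given {M}.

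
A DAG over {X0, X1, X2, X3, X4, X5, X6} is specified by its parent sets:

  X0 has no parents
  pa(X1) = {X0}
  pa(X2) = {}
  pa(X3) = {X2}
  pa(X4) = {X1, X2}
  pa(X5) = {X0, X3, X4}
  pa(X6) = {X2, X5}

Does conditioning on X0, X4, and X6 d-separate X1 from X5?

There are 4 undirected paths between X1 and X5; checking each against the conditioning set {X0, X4, X6}:
Path 1: X1 ← X0 → X5
  X0 is a fork here and X0 is conditioned on, so the path is blocked at X0.
Path 2: X1 → X4 ← X2 → X6 ← X5
  X4 is a collider and X4 is conditioned on, which opens it; X2 is a fork and X2 is not conditioned on; X6 is a collider and X6 is conditioned on, which opens it — no node blocks this path, so it is active.
Path 3: X1 → X4 ← X2 → X3 → X5
  X4 is a collider and X4 is conditioned on, which opens it; X2 is a fork and X2 is not conditioned on; X3 is a chain and X3 is not conditioned on — no node blocks this path, so it is active.
Path 4: X1 → X4 → X5
  X4 is a chain here and X4 is conditioned on, so the path is blocked at X4.
Because an active path exists, X1 and X5 are not d-separated.

No — X1 and X5 are not d-separated given {X0, X4, X6}.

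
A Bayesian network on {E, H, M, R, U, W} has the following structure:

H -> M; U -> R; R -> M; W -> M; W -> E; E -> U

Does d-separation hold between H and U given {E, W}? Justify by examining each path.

Yes

2 paths connect H and U; each must be blocked for d-separation to hold:
Path 1: H → M ← R ← U
  M is a collider here and neither M nor any of its descendants is conditioned on, so the collider stays closed — the path is blocked at M.
Path 2: H → M ← W → E → U
  M is a collider here and neither M nor any of its descendants is conditioned on, so the collider stays closed — the path is blocked at M.
All paths are blocked; H ⊥ U | {E, W} holds.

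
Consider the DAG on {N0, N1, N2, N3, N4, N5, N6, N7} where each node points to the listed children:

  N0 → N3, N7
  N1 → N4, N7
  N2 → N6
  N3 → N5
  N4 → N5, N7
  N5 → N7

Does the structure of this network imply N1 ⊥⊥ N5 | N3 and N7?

6 paths connect N1 and N5; each must be blocked for d-separation to hold:
  1. N1 → N4 → N7 ← N5 — N4:chain[open]; N7:collider[open] ⇒ active
  2. N1 → N4 → N7 ← N0 → N3 → N5 — N4:chain[open]; N7:collider[open]; N0:fork[open]; N3:chain[blocks] ⇒ blocked
  3. N1 → N4 → N5 — N4:chain[open] ⇒ active
  4. N1 → N7 ← N4 → N5 — N7:collider[open]; N4:fork[open] ⇒ active
  5. N1 → N7 ← N5 — N7:collider[open] ⇒ active
  6. N1 → N7 ← N0 → N3 → N5 — N7:collider[open]; N0:fork[open]; N3:chain[blocks] ⇒ blocked
Since the path N1 → N4 → N7 ← N5 is active, N1 and N5 are not d-separated given {N3, N7}.

No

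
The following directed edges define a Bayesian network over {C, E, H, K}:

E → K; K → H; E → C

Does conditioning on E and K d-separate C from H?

Yes

There is one path between C and H:
Path 1: C ← E → K → H
  E is a fork here and E is conditioned on, so the path is blocked at E.
Since every path is blocked, d-separation holds.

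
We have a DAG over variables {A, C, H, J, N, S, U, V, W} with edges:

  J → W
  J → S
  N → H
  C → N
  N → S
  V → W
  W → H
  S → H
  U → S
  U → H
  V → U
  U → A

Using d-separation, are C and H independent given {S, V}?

No

Enumerating the 6 paths from C to H and testing each for blocking by {S, V}:
Path 1: C → N → H
  N is a chain and N is not conditioned on — no node blocks this path, so it is active.
Path 2: C → N → S → H
  S is a chain here and S is conditioned on, so the path is blocked at S.
Path 3: C → N → S ← U ← V → W → H
  V is a fork here and V is conditioned on, so the path is blocked at V.
Path 4: C → N → S ← U → H
  N is a chain and N is not conditioned on; S is a collider and S is conditioned on, which opens it; U is a fork and U is not conditioned on — no node blocks this path, so it is active.
Path 5: C → N → S ← J → W ← V → U → H
  W is a collider here and neither W nor any of its descendants is conditioned on, so the collider stays closed — the path is blocked at W.
Path 6: C → N → S ← J → W → H
  N is a chain and N is not conditioned on; S is a collider and S is conditioned on, which opens it; J is a fork and J is not conditioned on; W is a chain and W is not conditioned on — no node blocks this path, so it is active.
At least one path is unblocked, so d-separation fails.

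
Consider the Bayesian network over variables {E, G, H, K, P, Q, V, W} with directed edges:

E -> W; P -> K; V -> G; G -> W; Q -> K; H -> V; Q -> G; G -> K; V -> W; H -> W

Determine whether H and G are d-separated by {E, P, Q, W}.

Enumerating the 4 paths from H to G and testing each for blocking by {E, P, Q, W}:
  1. H → W ← G — W:collider[open] ⇒ active
  2. H → W ← V → G — W:collider[open]; V:fork[open] ⇒ active
  3. H → V → W ← G — V:chain[open]; W:collider[open] ⇒ active
  4. H → V → G — V:chain[open] ⇒ active
At least one path is unblocked, so d-separation fails.

No — H and G are not d-separated given {E, P, Q, W}.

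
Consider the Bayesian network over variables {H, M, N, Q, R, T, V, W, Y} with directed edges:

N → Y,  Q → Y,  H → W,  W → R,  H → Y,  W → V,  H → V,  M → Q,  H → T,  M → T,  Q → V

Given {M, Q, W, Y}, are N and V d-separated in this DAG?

No

Enumerating the 6 paths from N to V and testing each for blocking by {M, Q, W, Y}:
Path 1: N → Y ← H → T ← M → Q → V
  T is a collider here and neither T nor any of its descendants is conditioned on, so the collider stays closed — the path is blocked at T.
Path 2: N → Y ← H → V
  Y is a collider and Y is conditioned on, which opens it; H is a fork and H is not conditioned on — no node blocks this path, so it is active.
Path 3: N → Y ← H → W → V
  W is a chain here and W is conditioned on, so the path is blocked at W.
Path 4: N → Y ← Q → V
  Q is a fork here and Q is conditioned on, so the path is blocked at Q.
Path 5: N → Y ← Q ← M → T ← H → V
  Q is a chain here and Q is conditioned on, so the path is blocked at Q.
Path 6: N → Y ← Q ← M → T ← H → W → V
  Q is a chain here and Q is conditioned on, so the path is blocked at Q.
Since the path N → Y ← H → V is active, N and V are not d-separated given {M, Q, W, Y}.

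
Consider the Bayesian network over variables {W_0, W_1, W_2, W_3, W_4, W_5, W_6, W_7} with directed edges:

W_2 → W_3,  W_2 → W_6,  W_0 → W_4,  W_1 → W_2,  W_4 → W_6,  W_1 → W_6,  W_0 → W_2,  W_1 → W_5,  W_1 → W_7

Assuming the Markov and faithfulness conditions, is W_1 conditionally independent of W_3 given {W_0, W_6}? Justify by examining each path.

No

We examine all 3 paths between W_1 and W_3:
Path 1: W_1 → W_6 ← W_4 ← W_0 → W_2 → W_3
  W_0 is a fork here and W_0 is conditioned on, so the path is blocked at W_0.
Path 2: W_1 → W_6 ← W_2 → W_3
  W_6 is a collider and W_6 is conditioned on, which opens it; W_2 is a fork and W_2 is not conditioned on — no node blocks this path, so it is active.
Path 3: W_1 → W_2 → W_3
  W_2 is a chain and W_2 is not conditioned on — no node blocks this path, so it is active.
Since the path W_1 → W_6 ← W_2 → W_3 is active, W_1 and W_3 are not d-separated given {W_0, W_6}.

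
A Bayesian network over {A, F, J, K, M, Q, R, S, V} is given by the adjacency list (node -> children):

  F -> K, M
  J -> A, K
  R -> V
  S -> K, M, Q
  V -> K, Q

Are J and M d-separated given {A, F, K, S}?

Yes — J and M are d-separated given {A, F, K, S}.

We examine all 3 paths between J and M:
Path 1: J → K ← F → M
  F is a fork here and F is conditioned on, so the path is blocked at F.
Path 2: J → K ← S → M
  S is a fork here and S is conditioned on, so the path is blocked at S.
Path 3: J → K ← V → Q ← S → M
  Q is a collider here and neither Q nor any of its descendants is conditioned on, so the collider stays closed — the path is blocked at Q.
All paths are blocked; J ⊥ M | {A, F, K, S} holds.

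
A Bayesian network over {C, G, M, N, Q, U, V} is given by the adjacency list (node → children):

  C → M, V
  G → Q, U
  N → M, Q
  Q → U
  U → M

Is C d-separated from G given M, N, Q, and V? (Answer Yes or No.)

We examine all 4 paths between C and G:
Path 1: C → M ← N → Q ← G
  N is a fork here and N is conditioned on, so the path is blocked at N.
Path 2: C → M ← N → Q → U ← G
  N is a fork here and N is conditioned on, so the path is blocked at N.
Path 3: C → M ← U ← G
  M is a collider and M is conditioned on, which opens it; U is a chain and U is not conditioned on — no node blocks this path, so it is active.
Path 4: C → M ← U ← Q ← G
  Q is a chain here and Q is conditioned on, so the path is blocked at Q.
Since the path C → M ← U ← G is active, C and G are not d-separated given {M, N, Q, V}.

No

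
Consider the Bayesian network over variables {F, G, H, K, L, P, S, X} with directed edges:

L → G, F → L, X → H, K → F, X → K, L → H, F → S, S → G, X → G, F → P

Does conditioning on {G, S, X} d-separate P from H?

No

We examine all 6 paths between P and H:
Path 1: P ← F ← K ← X → G ← L → H
  X is a fork here and X is conditioned on, so the path is blocked at X.
Path 2: P ← F ← K ← X → H
  X is a fork here and X is conditioned on, so the path is blocked at X.
Path 3: P ← F → L → G ← X → H
  X is a fork here and X is conditioned on, so the path is blocked at X.
Path 4: P ← F → L → H
  F is a fork and F is not conditioned on; L is a chain and L is not conditioned on — no node blocks this path, so it is active.
Path 5: P ← F → S → G ← L → H
  S is a chain here and S is conditioned on, so the path is blocked at S.
Path 6: P ← F → S → G ← X → H
  S is a chain here and S is conditioned on, so the path is blocked at S.
Because an active path exists, P and H are not d-separated.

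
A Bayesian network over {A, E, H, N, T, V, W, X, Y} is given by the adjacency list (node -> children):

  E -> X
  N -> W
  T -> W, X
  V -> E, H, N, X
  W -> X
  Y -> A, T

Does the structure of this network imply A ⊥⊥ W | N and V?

No — A and W are not d-separated given {N, V}.

Enumerating the 4 paths from A to W and testing each for blocking by {N, V}:
  1. A ← Y → T → X ← V → N → W — Y:fork[open]; T:chain[open]; X:collider[blocks]; V:fork[blocks]; N:chain[blocks] ⇒ blocked
  2. A ← Y → T → X ← E ← V → N → W — Y:fork[open]; T:chain[open]; X:collider[blocks]; E:chain[open]; V:fork[blocks]; N:chain[blocks] ⇒ blocked
  3. A ← Y → T → X ← W — Y:fork[open]; T:chain[open]; X:collider[blocks] ⇒ blocked
  4. A ← Y → T → W — Y:fork[open]; T:chain[open] ⇒ active
Since the path A ← Y → T → W is active, A and W are not d-separated given {N, V}.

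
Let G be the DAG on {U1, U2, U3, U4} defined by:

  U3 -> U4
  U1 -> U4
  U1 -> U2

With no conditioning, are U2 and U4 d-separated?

Only one path connects U2 and U4:
Path 1: U2 ← U1 → U4
  U1 is a fork and U1 is not conditioned on — no node blocks this path, so it is active.
At least one path is unblocked, so d-separation fails.

No — U2 and U4 are not d-separated given ∅.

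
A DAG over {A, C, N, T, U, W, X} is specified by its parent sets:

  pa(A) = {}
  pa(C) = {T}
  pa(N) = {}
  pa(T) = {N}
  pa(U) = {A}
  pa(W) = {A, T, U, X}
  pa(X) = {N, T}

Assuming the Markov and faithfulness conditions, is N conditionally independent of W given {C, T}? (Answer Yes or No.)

We examine all 4 paths between N and W:
Path 1: N → T → X → W
  T is a chain here and T is conditioned on, so the path is blocked at T.
Path 2: N → T → W
  T is a chain here and T is conditioned on, so the path is blocked at T.
Path 3: N → X ← T → W
  X is a collider here and neither X nor any of its descendants is conditioned on, so the collider stays closed — the path is blocked at X.
Path 4: N → X → W
  X is a chain and X is not conditioned on — no node blocks this path, so it is active.
Because an active path exists, N and W are not d-separated.

No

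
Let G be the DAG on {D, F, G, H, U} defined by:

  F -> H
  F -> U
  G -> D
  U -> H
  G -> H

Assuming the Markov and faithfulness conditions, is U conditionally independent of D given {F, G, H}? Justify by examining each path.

Yes

There are 2 undirected paths between U and D; checking each against the conditioning set {F, G, H}:
Path 1: U → H ← G → D
  G is a fork here and G is conditioned on, so the path is blocked at G.
Path 2: U ← F → H ← G → D
  F is a fork here and F is conditioned on, so the path is blocked at F.
Every path is blocked, so U and D are d-separated given {F, G, H}.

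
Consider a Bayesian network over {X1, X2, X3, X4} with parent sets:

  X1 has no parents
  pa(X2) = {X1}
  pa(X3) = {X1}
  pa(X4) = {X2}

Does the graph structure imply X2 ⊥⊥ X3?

There is one path between X2 and X3:
  1. X2 ← X1 → X3 — X1:fork[open] ⇒ active
At least one path is unblocked, so d-separation fails.

No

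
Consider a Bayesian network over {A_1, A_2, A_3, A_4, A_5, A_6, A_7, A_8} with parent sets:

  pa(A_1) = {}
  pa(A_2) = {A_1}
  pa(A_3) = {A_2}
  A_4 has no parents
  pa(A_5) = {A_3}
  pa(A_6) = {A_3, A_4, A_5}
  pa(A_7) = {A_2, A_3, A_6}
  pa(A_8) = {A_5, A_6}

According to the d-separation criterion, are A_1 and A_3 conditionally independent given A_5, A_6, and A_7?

5 paths connect A_1 and A_3; each must be blocked for d-separation to hold:
Path 1: A_1 → A_2 → A_3
  A_2 is a chain and A_2 is not conditioned on — no node blocks this path, so it is active.
Path 2: A_1 → A_2 → A_7 ← A_3
  A_2 is a chain and A_2 is not conditioned on; A_7 is a collider and A_7 is conditioned on, which opens it — no node blocks this path, so it is active.
Path 3: A_1 → A_2 → A_7 ← A_6 ← A_3
  A_6 is a chain here and A_6 is conditioned on, so the path is blocked at A_6.
Path 4: A_1 → A_2 → A_7 ← A_6 → A_8 ← A_5 ← A_3
  A_6 is a fork here and A_6 is conditioned on, so the path is blocked at A_6.
Path 5: A_1 → A_2 → A_7 ← A_6 ← A_5 ← A_3
  A_6 is a chain here and A_6 is conditioned on, so the path is blocked at A_6.
At least one path is unblocked, so d-separation fails.

No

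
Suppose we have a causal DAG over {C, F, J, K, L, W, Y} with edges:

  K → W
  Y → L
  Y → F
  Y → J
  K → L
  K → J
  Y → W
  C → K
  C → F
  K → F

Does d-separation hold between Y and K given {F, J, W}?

No — Y and K are not d-separated given {F, J, W}.

We examine all 5 paths between Y and K:
Path 1: Y → W ← K
  W is a collider and W is conditioned on, which opens it — no node blocks this path, so it is active.
Path 2: Y → L ← K
  L is a collider here and neither L nor any of its descendants is conditioned on, so the collider stays closed — the path is blocked at L.
Path 3: Y → J ← K
  J is a collider and J is conditioned on, which opens it — no node blocks this path, so it is active.
Path 4: Y → F ← K
  F is a collider and F is conditioned on, which opens it — no node blocks this path, so it is active.
Path 5: Y → F ← C → K
  F is a collider and F is conditioned on, which opens it; C is a fork and C is not conditioned on — no node blocks this path, so it is active.
Since the path Y → W ← K is active, Y and K are not d-separated given {F, J, W}.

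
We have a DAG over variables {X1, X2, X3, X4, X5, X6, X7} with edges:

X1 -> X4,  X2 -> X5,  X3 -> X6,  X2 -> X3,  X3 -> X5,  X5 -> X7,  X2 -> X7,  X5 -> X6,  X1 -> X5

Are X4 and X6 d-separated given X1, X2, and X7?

Yes

We examine all 4 paths between X4 and X6:
Path 1: X4 ← X1 → X5 → X6
  X1 is a fork here and X1 is conditioned on, so the path is blocked at X1.
Path 2: X4 ← X1 → X5 ← X3 → X6
  X1 is a fork here and X1 is conditioned on, so the path is blocked at X1.
Path 3: X4 ← X1 → X5 → X7 ← X2 → X3 → X6
  X1 is a fork here and X1 is conditioned on, so the path is blocked at X1.
Path 4: X4 ← X1 → X5 ← X2 → X3 → X6
  X1 is a fork here and X1 is conditioned on, so the path is blocked at X1.
Since every path is blocked, d-separation holds.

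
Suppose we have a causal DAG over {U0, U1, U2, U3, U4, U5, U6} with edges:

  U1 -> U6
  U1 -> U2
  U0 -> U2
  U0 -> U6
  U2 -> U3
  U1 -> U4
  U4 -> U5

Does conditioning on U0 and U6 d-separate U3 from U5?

We examine all 2 paths between U3 and U5:
  1. U3 ← U2 ← U0 → U6 ← U1 → U4 → U5 — U2:chain[open]; U0:fork[blocks]; U6:collider[open]; U1:fork[open]; U4:chain[open] ⇒ blocked
  2. U3 ← U2 ← U1 → U4 → U5 — U2:chain[open]; U1:fork[open]; U4:chain[open] ⇒ active
At least one path is unblocked, so d-separation fails.

No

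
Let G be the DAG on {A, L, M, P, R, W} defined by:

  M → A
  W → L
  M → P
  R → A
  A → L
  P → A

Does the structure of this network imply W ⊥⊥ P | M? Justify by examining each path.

Yes

There are 2 undirected paths between W and P; checking each against the conditioning set {M}:
  1. W → L ← A ← M → P — L:collider[blocks]; A:chain[open]; M:fork[blocks] ⇒ blocked
  2. W → L ← A ← P — L:collider[blocks]; A:chain[open] ⇒ blocked
All paths are blocked; W ⊥ P | {M} holds.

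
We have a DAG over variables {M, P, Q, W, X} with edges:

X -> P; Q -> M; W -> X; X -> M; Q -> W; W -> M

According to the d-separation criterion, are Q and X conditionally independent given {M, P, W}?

No

Enumerating the 4 paths from Q to X and testing each for blocking by {M, P, W}:
Path 1: Q → W → X
  W is a chain here and W is conditioned on, so the path is blocked at W.
Path 2: Q → W → M ← X
  W is a chain here and W is conditioned on, so the path is blocked at W.
Path 3: Q → M ← W → X
  W is a fork here and W is conditioned on, so the path is blocked at W.
Path 4: Q → M ← X
  M is a collider and M is conditioned on, which opens it — no node blocks this path, so it is active.
Since the path Q → M ← X is active, Q and X are not d-separated given {M, P, W}.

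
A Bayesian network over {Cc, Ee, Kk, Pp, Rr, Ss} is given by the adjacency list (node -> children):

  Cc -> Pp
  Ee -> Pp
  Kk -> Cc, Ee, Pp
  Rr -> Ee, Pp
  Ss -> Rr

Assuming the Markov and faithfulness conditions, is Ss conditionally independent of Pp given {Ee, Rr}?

Yes

There are 4 undirected paths between Ss and Pp; checking each against the conditioning set {Ee, Rr}:
Path 1: Ss → Rr → Ee → Pp
  Rr is a chain here and Rr is conditioned on, so the path is blocked at Rr.
Path 2: Ss → Rr → Ee ← Kk → Pp
  Rr is a chain here and Rr is conditioned on, so the path is blocked at Rr.
Path 3: Ss → Rr → Ee ← Kk → Cc → Pp
  Rr is a chain here and Rr is conditioned on, so the path is blocked at Rr.
Path 4: Ss → Rr → Pp
  Rr is a chain here and Rr is conditioned on, so the path is blocked at Rr.
Since every path is blocked, d-separation holds.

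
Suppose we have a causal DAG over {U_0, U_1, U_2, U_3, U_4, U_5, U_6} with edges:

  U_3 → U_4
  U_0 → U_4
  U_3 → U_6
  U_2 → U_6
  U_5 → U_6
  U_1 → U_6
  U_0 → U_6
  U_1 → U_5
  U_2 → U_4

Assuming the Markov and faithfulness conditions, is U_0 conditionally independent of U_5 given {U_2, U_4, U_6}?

6 paths connect U_0 and U_5; each must be blocked for d-separation to hold:
Path 1: U_0 → U_4 ← U_3 → U_6 ← U_1 → U_5
  U_4 is a collider and U_4 is conditioned on, which opens it; U_3 is a fork and U_3 is not conditioned on; U_6 is a collider and U_6 is conditioned on, which opens it; U_1 is a fork and U_1 is not conditioned on — no node blocks this path, so it is active.
Path 2: U_0 → U_4 ← U_3 → U_6 ← U_5
  U_4 is a collider and U_4 is conditioned on, which opens it; U_3 is a fork and U_3 is not conditioned on; U_6 is a collider and U_6 is conditioned on, which opens it — no node blocks this path, so it is active.
Path 3: U_0 → U_4 ← U_2 → U_6 ← U_1 → U_5
  U_2 is a fork here and U_2 is conditioned on, so the path is blocked at U_2.
Path 4: U_0 → U_4 ← U_2 → U_6 ← U_5
  U_2 is a fork here and U_2 is conditioned on, so the path is blocked at U_2.
Path 5: U_0 → U_6 ← U_1 → U_5
  U_6 is a collider and U_6 is conditioned on, which opens it; U_1 is a fork and U_1 is not conditioned on — no node blocks this path, so it is active.
Path 6: U_0 → U_6 ← U_5
  U_6 is a collider and U_6 is conditioned on, which opens it — no node blocks this path, so it is active.
Because an active path exists, U_0 and U_5 are not d-separated.

No — U_0 and U_5 are not d-separated given {U_2, U_4, U_6}.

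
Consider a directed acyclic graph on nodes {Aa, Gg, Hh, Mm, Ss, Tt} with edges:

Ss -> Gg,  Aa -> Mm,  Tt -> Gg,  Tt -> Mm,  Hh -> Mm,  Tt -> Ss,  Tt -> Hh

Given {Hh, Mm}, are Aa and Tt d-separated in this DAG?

No

Enumerating the 2 paths from Aa to Tt and testing each for blocking by {Hh, Mm}:
Path 1: Aa → Mm ← Tt
  Mm is a collider and Mm is conditioned on, which opens it — no node blocks this path, so it is active.
Path 2: Aa → Mm ← Hh ← Tt
  Hh is a chain here and Hh is conditioned on, so the path is blocked at Hh.
Because an active path exists, Aa and Tt are not d-separated.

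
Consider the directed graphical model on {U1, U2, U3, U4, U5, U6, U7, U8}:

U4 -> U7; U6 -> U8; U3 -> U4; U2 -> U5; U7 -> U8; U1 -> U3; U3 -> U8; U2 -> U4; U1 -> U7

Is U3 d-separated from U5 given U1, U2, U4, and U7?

Yes

We examine all 3 paths between U3 and U5:
Path 1: U3 → U4 ← U2 → U5
  U2 is a fork here and U2 is conditioned on, so the path is blocked at U2.
Path 2: U3 → U8 ← U7 ← U4 ← U2 → U5
  U8 is a collider here and neither U8 nor any of its descendants is conditioned on, so the collider stays closed — the path is blocked at U8.
Path 3: U3 ← U1 → U7 ← U4 ← U2 → U5
  U1 is a fork here and U1 is conditioned on, so the path is blocked at U1.
All paths are blocked; U3 ⊥ U5 | {U1, U2, U4, U7} holds.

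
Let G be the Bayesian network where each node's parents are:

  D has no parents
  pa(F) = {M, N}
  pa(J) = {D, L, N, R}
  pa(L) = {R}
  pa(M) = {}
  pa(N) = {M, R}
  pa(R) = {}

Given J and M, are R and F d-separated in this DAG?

No

6 paths connect R and F; each must be blocked for d-separation to hold:
Path 1: R → J ← N → F
  J is a collider and J is conditioned on, which opens it; N is a fork and N is not conditioned on — no node blocks this path, so it is active.
Path 2: R → J ← N ← M → F
  M is a fork here and M is conditioned on, so the path is blocked at M.
Path 3: R → L → J ← N → F
  L is a chain and L is not conditioned on; J is a collider and J is conditioned on, which opens it; N is a fork and N is not conditioned on — no node blocks this path, so it is active.
Path 4: R → L → J ← N ← M → F
  M is a fork here and M is conditioned on, so the path is blocked at M.
Path 5: R → N → F
  N is a chain and N is not conditioned on — no node blocks this path, so it is active.
Path 6: R → N ← M → F
  M is a fork here and M is conditioned on, so the path is blocked at M.
Because an active path exists, R and F are not d-separated.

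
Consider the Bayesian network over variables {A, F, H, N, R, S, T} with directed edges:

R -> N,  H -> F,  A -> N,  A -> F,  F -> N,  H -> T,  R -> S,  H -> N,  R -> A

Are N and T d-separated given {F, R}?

No

4 paths connect N and T; each must be blocked for d-separation to hold:
  1. N ← H → T — H:fork[open] ⇒ active
  2. N ← F ← H → T — F:chain[blocks]; H:fork[open] ⇒ blocked
  3. N ← R → A → F ← H → T — R:fork[blocks]; A:chain[open]; F:collider[open]; H:fork[open] ⇒ blocked
  4. N ← A → F ← H → T — A:fork[open]; F:collider[open]; H:fork[open] ⇒ active
At least one path is unblocked, so d-separation fails.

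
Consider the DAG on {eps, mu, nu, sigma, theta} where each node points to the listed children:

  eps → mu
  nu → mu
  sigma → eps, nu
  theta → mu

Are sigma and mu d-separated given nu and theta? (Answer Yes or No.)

No

We examine all 2 paths between sigma and mu:
Path 1: sigma → eps → mu
  eps is a chain and eps is not conditioned on — no node blocks this path, so it is active.
Path 2: sigma → nu → mu
  nu is a chain here and nu is conditioned on, so the path is blocked at nu.
Since the path sigma → eps → mu is active, sigma and mu are not d-separated given {nu, theta}.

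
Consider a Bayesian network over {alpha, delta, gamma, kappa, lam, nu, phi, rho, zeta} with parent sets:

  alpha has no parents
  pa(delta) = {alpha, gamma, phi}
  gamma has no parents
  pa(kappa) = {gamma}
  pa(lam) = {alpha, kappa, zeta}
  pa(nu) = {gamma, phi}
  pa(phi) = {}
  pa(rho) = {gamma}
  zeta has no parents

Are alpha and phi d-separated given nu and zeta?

Enumerating the 4 paths from alpha to phi and testing each for blocking by {nu, zeta}:
Path 1: alpha → lam ← kappa ← gamma → nu ← phi
  lam is a collider here and neither lam nor any of its descendants is conditioned on, so the collider stays closed — the path is blocked at lam.
Path 2: alpha → lam ← kappa ← gamma → delta ← phi
  lam is a collider here and neither lam nor any of its descendants is conditioned on, so the collider stays closed — the path is blocked at lam.
Path 3: alpha → delta ← phi
  delta is a collider here and neither delta nor any of its descendants is conditioned on, so the collider stays closed — the path is blocked at delta.
Path 4: alpha → delta ← gamma → nu ← phi
  delta is a collider here and neither delta nor any of its descendants is conditioned on, so the collider stays closed — the path is blocked at delta.
Since every path is blocked, d-separation holds.

Yes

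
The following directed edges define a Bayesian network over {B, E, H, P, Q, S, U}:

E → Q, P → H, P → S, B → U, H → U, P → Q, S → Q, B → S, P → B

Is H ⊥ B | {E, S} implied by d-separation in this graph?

4 paths connect H and B; each must be blocked for d-separation to hold:
Path 1: H ← P → Q ← S ← B
  Q is a collider here and neither Q nor any of its descendants is conditioned on, so the collider stays closed — the path is blocked at Q.
Path 2: H ← P → B
  P is a fork and P is not conditioned on — no node blocks this path, so it is active.
Path 3: H ← P → S ← B
  P is a fork and P is not conditioned on; S is a collider and S is conditioned on, which opens it — no node blocks this path, so it is active.
Path 4: H → U ← B
  U is a collider here and neither U nor any of its descendants is conditioned on, so the collider stays closed — the path is blocked at U.
At least one path is unblocked, so d-separation fails.

No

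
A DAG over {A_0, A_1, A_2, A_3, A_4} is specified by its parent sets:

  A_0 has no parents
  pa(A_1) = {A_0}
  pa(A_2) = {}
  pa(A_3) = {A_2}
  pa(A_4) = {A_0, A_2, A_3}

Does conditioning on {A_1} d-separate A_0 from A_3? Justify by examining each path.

We examine all 2 paths between A_0 and A_3:
Path 1: A_0 → A_4 ← A_3
  A_4 is a collider here and neither A_4 nor any of its descendants is conditioned on, so the collider stays closed — the path is blocked at A_4.
Path 2: A_0 → A_4 ← A_2 → A_3
  A_4 is a collider here and neither A_4 nor any of its descendants is conditioned on, so the collider stays closed — the path is blocked at A_4.
Every path is blocked, so A_0 and A_3 are d-separated given {A_1}.

Yes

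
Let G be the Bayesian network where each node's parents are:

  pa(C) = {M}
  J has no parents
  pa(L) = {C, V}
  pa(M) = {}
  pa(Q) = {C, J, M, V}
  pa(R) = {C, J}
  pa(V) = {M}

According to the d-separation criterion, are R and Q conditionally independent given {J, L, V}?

We examine all 6 paths between R and Q:
  1. R ← J → Q — J:fork[blocks] ⇒ blocked
  2. R ← C ← M → V → Q — C:chain[open]; M:fork[open]; V:chain[blocks] ⇒ blocked
  3. R ← C ← M → Q — C:chain[open]; M:fork[open] ⇒ active
  4. R ← C → Q — C:fork[open] ⇒ active
  5. R ← C → L ← V ← M → Q — C:fork[open]; L:collider[open]; V:chain[blocks]; M:fork[open] ⇒ blocked
  6. R ← C → L ← V → Q — C:fork[open]; L:collider[open]; V:fork[blocks] ⇒ blocked
At least one path is unblocked, so d-separation fails.

No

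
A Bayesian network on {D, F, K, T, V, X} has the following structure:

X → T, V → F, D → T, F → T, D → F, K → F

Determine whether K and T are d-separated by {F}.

No

We examine all 2 paths between K and T:
Path 1: K → F → T
  F is a chain here and F is conditioned on, so the path is blocked at F.
Path 2: K → F ← D → T
  F is a collider and F is conditioned on, which opens it; D is a fork and D is not conditioned on — no node blocks this path, so it is active.
Since the path K → F ← D → T is active, K and T are not d-separated given {F}.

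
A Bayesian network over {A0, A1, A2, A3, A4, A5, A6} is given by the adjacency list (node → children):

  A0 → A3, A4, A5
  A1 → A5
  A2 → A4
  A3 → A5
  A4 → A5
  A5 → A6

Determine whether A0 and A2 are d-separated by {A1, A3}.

Yes

Enumerating the 3 paths from A0 to A2 and testing each for blocking by {A1, A3}:
Path 1: A0 → A4 ← A2
  A4 is a collider here and neither A4 nor any of its descendants is conditioned on, so the collider stays closed — the path is blocked at A4.
Path 2: A0 → A3 → A5 ← A4 ← A2
  A3 is a chain here and A3 is conditioned on, so the path is blocked at A3.
Path 3: A0 → A5 ← A4 ← A2
  A5 is a collider here and neither A5 nor any of its descendants is conditioned on, so the collider stays closed — the path is blocked at A5.
Since every path is blocked, d-separation holds.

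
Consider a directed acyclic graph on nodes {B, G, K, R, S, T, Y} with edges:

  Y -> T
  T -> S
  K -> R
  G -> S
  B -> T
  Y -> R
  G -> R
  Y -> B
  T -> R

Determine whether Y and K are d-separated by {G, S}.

5 paths connect Y and K; each must be blocked for d-separation to hold:
  1. Y → R ← K — R:collider[blocks] ⇒ blocked
  2. Y → T → S ← G → R ← K — T:chain[open]; S:collider[open]; G:fork[blocks]; R:collider[blocks] ⇒ blocked
  3. Y → T → R ← K — T:chain[open]; R:collider[blocks] ⇒ blocked
  4. Y → B → T → S ← G → R ← K — B:chain[open]; T:chain[open]; S:collider[open]; G:fork[blocks]; R:collider[blocks] ⇒ blocked
  5. Y → B → T → R ← K — B:chain[open]; T:chain[open]; R:collider[blocks] ⇒ blocked
Every path is blocked, so Y and K are d-separated given {G, S}.

Yes — Y and K are d-separated given {G, S}.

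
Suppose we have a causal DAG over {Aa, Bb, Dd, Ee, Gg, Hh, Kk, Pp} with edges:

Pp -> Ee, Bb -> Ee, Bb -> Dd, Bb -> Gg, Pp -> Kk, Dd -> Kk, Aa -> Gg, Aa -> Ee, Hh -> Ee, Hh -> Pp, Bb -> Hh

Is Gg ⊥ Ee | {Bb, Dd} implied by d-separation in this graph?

We examine all 6 paths between Gg and Ee:
  1. Gg ← Bb → Hh → Ee — Bb:fork[blocks]; Hh:chain[open] ⇒ blocked
  2. Gg ← Bb → Hh → Pp → Ee — Bb:fork[blocks]; Hh:chain[open]; Pp:chain[open] ⇒ blocked
  3. Gg ← Bb → Ee — Bb:fork[blocks] ⇒ blocked
  4. Gg ← Bb → Dd → Kk ← Pp ← Hh → Ee — Bb:fork[blocks]; Dd:chain[blocks]; Kk:collider[blocks]; Pp:chain[open]; Hh:fork[open] ⇒ blocked
  5. Gg ← Bb → Dd → Kk ← Pp → Ee — Bb:fork[blocks]; Dd:chain[blocks]; Kk:collider[blocks]; Pp:fork[open] ⇒ blocked
  6. Gg ← Aa → Ee — Aa:fork[open] ⇒ active
Since the path Gg ← Aa → Ee is active, Gg and Ee are not d-separated given {Bb, Dd}.

No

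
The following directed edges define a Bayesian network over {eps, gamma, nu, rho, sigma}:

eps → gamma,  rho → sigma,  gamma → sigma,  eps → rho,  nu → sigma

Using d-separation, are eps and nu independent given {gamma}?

Enumerating the 2 paths from eps to nu and testing each for blocking by {gamma}:
Path 1: eps → gamma → sigma ← nu
  gamma is a chain here and gamma is conditioned on, so the path is blocked at gamma.
Path 2: eps → rho → sigma ← nu
  sigma is a collider here and neither sigma nor any of its descendants is conditioned on, so the collider stays closed — the path is blocked at sigma.
Since every path is blocked, d-separation holds.

Yes — eps and nu are d-separated given {gamma}.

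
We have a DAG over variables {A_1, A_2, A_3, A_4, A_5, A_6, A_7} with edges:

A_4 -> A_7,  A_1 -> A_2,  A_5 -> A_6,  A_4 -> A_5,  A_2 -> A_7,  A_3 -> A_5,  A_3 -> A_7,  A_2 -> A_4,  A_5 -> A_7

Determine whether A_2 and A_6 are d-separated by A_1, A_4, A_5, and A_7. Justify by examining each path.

Enumerating the 6 paths from A_2 to A_6 and testing each for blocking by {A_1, A_4, A_5, A_7}:
Path 1: A_2 → A_4 → A_7 ← A_5 → A_6
  A_4 is a chain here and A_4 is conditioned on, so the path is blocked at A_4.
Path 2: A_2 → A_4 → A_7 ← A_3 → A_5 → A_6
  A_4 is a chain here and A_4 is conditioned on, so the path is blocked at A_4.
Path 3: A_2 → A_4 → A_5 → A_6
  A_4 is a chain here and A_4 is conditioned on, so the path is blocked at A_4.
Path 4: A_2 → A_7 ← A_4 → A_5 → A_6
  A_4 is a fork here and A_4 is conditioned on, so the path is blocked at A_4.
Path 5: A_2 → A_7 ← A_5 → A_6
  A_5 is a fork here and A_5 is conditioned on, so the path is blocked at A_5.
Path 6: A_2 → A_7 ← A_3 → A_5 → A_6
  A_5 is a chain here and A_5 is conditioned on, so the path is blocked at A_5.
Every path is blocked, so A_2 and A_6 are d-separated given {A_1, A_4, A_5, A_7}.

Yes — A_2 and A_6 are d-separated given {A_1, A_4, A_5, A_7}.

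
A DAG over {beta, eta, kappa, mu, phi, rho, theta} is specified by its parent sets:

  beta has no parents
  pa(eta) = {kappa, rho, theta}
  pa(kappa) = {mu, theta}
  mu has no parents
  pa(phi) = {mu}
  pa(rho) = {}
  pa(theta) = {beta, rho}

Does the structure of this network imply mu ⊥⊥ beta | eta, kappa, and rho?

No

There are 3 undirected paths between mu and beta; checking each against the conditioning set {eta, kappa, rho}:
Path 1: mu → kappa ← theta ← beta
  kappa is a collider and kappa is conditioned on, which opens it; theta is a chain and theta is not conditioned on — no node blocks this path, so it is active.
Path 2: mu → kappa → eta ← rho → theta ← beta
  kappa is a chain here and kappa is conditioned on, so the path is blocked at kappa.
Path 3: mu → kappa → eta ← theta ← beta
  kappa is a chain here and kappa is conditioned on, so the path is blocked at kappa.
At least one path is unblocked, so d-separation fails.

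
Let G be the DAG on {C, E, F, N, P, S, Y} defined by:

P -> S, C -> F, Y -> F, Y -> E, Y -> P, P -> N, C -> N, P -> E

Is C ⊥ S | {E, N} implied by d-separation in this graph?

Enumerating the 3 paths from C to S and testing each for blocking by {E, N}:
Path 1: C → F ← Y → P → S
  F is a collider here and neither F nor any of its descendants is conditioned on, so the collider stays closed — the path is blocked at F.
Path 2: C → F ← Y → E ← P → S
  F is a collider here and neither F nor any of its descendants is conditioned on, so the collider stays closed — the path is blocked at F.
Path 3: C → N ← P → S
  N is a collider and N is conditioned on, which opens it; P is a fork and P is not conditioned on — no node blocks this path, so it is active.
Because an active path exists, C and S are not d-separated.

No — C and S are not d-separated given {E, N}.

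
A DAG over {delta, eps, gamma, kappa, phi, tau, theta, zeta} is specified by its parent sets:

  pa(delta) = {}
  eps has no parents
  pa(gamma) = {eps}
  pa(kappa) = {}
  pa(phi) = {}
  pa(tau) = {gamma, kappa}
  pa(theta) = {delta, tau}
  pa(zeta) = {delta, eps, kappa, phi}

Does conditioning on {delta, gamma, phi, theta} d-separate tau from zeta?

No

3 paths connect tau and zeta; each must be blocked for d-separation to hold:
Path 1: tau ← gamma ← eps → zeta
  gamma is a chain here and gamma is conditioned on, so the path is blocked at gamma.
Path 2: tau → theta ← delta → zeta
  delta is a fork here and delta is conditioned on, so the path is blocked at delta.
Path 3: tau ← kappa → zeta
  kappa is a fork and kappa is not conditioned on — no node blocks this path, so it is active.
Since the path tau ← kappa → zeta is active, tau and zeta are not d-separated given {delta, gamma, phi, theta}.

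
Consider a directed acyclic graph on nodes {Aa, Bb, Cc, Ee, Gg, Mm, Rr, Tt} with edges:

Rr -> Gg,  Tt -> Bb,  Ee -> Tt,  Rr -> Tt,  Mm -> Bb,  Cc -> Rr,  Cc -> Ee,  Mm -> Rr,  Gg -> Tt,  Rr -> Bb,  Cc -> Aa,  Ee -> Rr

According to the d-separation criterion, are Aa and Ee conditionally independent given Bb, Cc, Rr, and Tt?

Yes

We examine all 6 paths between Aa and Ee:
Path 1: Aa ← Cc → Ee
  Cc is a fork here and Cc is conditioned on, so the path is blocked at Cc.
Path 2: Aa ← Cc → Rr → Bb ← Tt ← Ee
  Cc is a fork here and Cc is conditioned on, so the path is blocked at Cc.
Path 3: Aa ← Cc → Rr ← Ee
  Cc is a fork here and Cc is conditioned on, so the path is blocked at Cc.
Path 4: Aa ← Cc → Rr ← Mm → Bb ← Tt ← Ee
  Cc is a fork here and Cc is conditioned on, so the path is blocked at Cc.
Path 5: Aa ← Cc → Rr → Tt ← Ee
  Cc is a fork here and Cc is conditioned on, so the path is blocked at Cc.
Path 6: Aa ← Cc → Rr → Gg → Tt ← Ee
  Cc is a fork here and Cc is conditioned on, so the path is blocked at Cc.
Every path is blocked, so Aa and Ee are d-separated given {Bb, Cc, Rr, Tt}.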